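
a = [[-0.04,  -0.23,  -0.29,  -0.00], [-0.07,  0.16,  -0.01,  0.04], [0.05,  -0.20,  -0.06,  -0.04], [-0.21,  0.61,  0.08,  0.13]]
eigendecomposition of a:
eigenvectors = [[-0.03, -0.94, -0.77, -0.56], [-0.29, -0.20, -0.21, -0.38], [0.26, -0.08, 0.32, 0.37], [-0.92, -0.27, -0.50, 0.64]]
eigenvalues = [0.29, -0.11, 0.02, -0.0]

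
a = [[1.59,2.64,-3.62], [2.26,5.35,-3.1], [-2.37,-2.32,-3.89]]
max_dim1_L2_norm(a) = 6.58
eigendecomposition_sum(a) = [[1.74, 3.27, -1.41], [2.81, 5.28, -2.28], [-0.91, -1.72, 0.74]] + [[0.46, -0.33, -0.14], [-0.28, 0.20, 0.09], [-0.09, 0.07, 0.03]] + [[-0.61, -0.30, -2.07],[-0.27, -0.13, -0.91],[-1.36, -0.67, -4.66]]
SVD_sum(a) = [[1.65, 3.43, -2.48], [2.38, 4.95, -3.58], [-0.18, -0.37, 0.27]] + [[-0.51,-0.51,-1.05],[0.20,0.20,0.42],[-2.05,-2.04,-4.18]] + [[0.45, -0.28, -0.08], [-0.32, 0.20, 0.06], [-0.15, 0.09, 0.03]]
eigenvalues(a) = [7.76, 0.69, -5.4]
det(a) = -28.84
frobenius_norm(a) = 9.60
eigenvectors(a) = [[-0.51, -0.84, 0.40], [-0.82, 0.52, 0.18], [0.27, 0.17, 0.90]]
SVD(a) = [[-0.57, -0.24, 0.79], [-0.82, 0.10, -0.56], [0.06, -0.97, -0.25]] @ diag([7.990606953522582, 5.268250397784492, 0.6850826669534874]) @ [[-0.36, -0.75, 0.55], [0.4, 0.40, 0.82], [0.84, -0.52, -0.16]]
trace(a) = 3.05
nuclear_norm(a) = 13.94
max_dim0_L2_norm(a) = 6.4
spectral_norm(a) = 7.99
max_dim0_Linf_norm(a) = 5.35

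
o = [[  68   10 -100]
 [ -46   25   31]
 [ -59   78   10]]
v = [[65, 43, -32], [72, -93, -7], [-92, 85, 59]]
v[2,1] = 85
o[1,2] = 31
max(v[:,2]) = 59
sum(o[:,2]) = -59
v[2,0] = -92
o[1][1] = 25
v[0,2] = -32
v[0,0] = 65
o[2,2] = 10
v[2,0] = -92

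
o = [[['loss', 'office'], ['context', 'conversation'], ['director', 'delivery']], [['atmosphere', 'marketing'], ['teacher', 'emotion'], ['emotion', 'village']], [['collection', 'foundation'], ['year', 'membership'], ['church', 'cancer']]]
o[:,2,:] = [['director', 'delivery'], ['emotion', 'village'], ['church', 'cancer']]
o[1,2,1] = 'village'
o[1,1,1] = 'emotion'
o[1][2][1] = 'village'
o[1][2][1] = 'village'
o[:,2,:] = [['director', 'delivery'], ['emotion', 'village'], ['church', 'cancer']]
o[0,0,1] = 'office'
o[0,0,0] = 'loss'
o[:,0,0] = ['loss', 'atmosphere', 'collection']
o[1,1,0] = 'teacher'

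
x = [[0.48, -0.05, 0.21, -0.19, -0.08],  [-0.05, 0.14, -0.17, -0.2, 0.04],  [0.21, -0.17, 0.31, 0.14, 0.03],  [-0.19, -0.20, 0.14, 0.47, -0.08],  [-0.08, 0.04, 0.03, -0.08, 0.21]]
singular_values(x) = [0.69, 0.67, 0.25, 0.0, 0.0]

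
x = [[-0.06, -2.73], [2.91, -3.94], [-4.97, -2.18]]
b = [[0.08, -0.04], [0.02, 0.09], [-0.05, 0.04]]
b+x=[[0.02,-2.77], [2.93,-3.85], [-5.02,-2.14]]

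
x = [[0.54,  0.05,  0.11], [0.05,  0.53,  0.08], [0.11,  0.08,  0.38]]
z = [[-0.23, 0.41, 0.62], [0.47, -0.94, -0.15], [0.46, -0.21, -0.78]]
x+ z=[[0.31,0.46,0.73], [0.52,-0.41,-0.07], [0.57,-0.13,-0.4]]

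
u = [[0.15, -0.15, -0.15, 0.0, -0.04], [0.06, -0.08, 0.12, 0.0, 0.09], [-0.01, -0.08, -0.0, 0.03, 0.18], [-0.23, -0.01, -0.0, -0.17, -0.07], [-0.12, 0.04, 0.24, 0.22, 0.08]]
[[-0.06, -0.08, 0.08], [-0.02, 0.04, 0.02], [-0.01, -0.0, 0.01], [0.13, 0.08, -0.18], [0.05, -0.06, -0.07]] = u @ [[-0.47, 0.11, 0.64],  [-0.16, 0.29, 0.21],  [0.10, 0.32, -0.16],  [-0.04, -0.71, 0.11],  [-0.14, 0.23, 0.18]]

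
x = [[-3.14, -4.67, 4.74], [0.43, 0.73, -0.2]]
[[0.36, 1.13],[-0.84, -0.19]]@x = [[-0.64, -0.86, 1.48], [2.56, 3.78, -3.94]]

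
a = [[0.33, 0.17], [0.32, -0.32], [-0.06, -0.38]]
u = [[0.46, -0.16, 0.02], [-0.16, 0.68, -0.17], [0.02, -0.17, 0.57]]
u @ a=[[0.1, 0.12], [0.18, -0.18], [-0.08, -0.16]]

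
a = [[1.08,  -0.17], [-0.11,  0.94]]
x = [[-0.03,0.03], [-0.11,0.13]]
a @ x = [[-0.01, 0.01], [-0.10, 0.12]]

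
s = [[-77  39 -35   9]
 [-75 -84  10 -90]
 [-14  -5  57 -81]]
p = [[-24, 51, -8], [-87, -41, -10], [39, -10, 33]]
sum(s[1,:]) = -239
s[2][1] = -5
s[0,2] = -35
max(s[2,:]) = 57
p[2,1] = -10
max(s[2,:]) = 57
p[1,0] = -87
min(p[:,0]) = -87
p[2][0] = 39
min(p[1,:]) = -87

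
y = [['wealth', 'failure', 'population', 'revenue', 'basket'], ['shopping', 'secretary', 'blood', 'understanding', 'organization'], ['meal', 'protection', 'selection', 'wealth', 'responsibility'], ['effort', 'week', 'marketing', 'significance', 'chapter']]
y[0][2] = 'population'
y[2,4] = 'responsibility'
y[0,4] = 'basket'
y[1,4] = 'organization'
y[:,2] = ['population', 'blood', 'selection', 'marketing']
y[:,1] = ['failure', 'secretary', 'protection', 'week']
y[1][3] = 'understanding'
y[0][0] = 'wealth'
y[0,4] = 'basket'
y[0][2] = 'population'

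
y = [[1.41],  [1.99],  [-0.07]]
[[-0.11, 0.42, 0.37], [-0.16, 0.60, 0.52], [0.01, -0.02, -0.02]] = y @ [[-0.08,0.3,0.26]]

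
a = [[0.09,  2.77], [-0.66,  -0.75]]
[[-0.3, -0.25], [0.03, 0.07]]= a@[[0.08, -0.01], [-0.11, -0.09]]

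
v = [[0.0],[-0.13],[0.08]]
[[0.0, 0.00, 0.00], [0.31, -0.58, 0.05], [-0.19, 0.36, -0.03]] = v@[[-2.39, 4.48, -0.39]]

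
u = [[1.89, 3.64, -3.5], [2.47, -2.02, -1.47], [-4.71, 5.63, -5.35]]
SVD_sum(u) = [[-1.53, 2.69, -2.36], [0.58, -1.02, 0.90], [-3.54, 6.21, -5.45]] + [[3.11, 0.21, -1.77], [2.38, 0.16, -1.36], [-0.96, -0.07, 0.55]] + [[0.31, 0.74, 0.64], [-0.49, -1.17, -1.01], [-0.22, -0.51, -0.44]]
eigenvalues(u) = [4.31, -6.35, -3.44]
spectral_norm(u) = 9.91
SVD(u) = [[0.39,0.77,-0.50], [-0.15,0.59,0.79], [0.91,-0.24,0.35]] @ diag([9.905620645805895, 4.651197031456374, 2.0402072923983487]) @ [[-0.39, 0.69, -0.61],[0.87, 0.06, -0.49],[-0.30, -0.72, -0.62]]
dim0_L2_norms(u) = [5.64, 7.0, 6.56]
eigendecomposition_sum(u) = [[3.62, 0.81, -1.43], [1.61, 0.36, -0.64], [-0.83, -0.18, 0.33]] + [[-2.58,4.78,-2.01], [-0.91,1.69,-0.71], [-7.02,13.0,-5.46]] + [[0.85, -1.94, -0.06], [1.78, -4.07, -0.12], [3.14, -7.19, -0.22]]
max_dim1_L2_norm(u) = 9.08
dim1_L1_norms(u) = [9.03, 5.96, 15.69]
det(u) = 94.00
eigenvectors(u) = [[0.89, 0.34, 0.23], [0.4, 0.12, 0.48], [-0.2, 0.93, 0.85]]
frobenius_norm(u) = 11.13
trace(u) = -5.48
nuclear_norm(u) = 16.60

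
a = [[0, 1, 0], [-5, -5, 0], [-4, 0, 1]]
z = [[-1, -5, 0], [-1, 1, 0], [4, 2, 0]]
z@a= [[25, 24, 0], [-5, -6, 0], [-10, -6, 0]]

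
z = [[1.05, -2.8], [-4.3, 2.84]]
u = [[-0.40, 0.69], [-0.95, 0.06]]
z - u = [[1.45, -3.49], [-3.35, 2.78]]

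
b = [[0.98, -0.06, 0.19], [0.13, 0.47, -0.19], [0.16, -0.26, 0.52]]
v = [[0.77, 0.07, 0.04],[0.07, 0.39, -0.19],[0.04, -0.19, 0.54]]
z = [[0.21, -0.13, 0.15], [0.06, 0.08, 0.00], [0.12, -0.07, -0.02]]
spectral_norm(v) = 0.78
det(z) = -0.00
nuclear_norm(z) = 0.49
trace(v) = 1.70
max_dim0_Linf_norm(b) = 0.98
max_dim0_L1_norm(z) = 0.39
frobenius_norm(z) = 0.34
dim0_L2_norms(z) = [0.25, 0.17, 0.15]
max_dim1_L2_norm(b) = 1.0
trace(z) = 0.27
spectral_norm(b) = 1.05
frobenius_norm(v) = 1.06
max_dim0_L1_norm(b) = 1.27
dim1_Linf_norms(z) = [0.21, 0.08, 0.12]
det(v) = 0.13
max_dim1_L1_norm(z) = 0.49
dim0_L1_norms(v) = [0.88, 0.65, 0.77]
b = z + v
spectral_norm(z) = 0.31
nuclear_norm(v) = 1.70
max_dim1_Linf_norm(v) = 0.77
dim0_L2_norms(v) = [0.77, 0.44, 0.57]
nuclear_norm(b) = 1.98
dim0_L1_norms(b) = [1.27, 0.79, 0.9]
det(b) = 0.18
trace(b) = 1.97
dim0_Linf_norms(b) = [0.98, 0.47, 0.52]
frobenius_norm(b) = 1.28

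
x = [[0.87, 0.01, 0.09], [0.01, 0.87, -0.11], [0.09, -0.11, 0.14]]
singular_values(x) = [0.89, 0.88, 0.11]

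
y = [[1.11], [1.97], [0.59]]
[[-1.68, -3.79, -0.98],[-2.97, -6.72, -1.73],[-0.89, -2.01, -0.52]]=y@[[-1.51, -3.41, -0.88]]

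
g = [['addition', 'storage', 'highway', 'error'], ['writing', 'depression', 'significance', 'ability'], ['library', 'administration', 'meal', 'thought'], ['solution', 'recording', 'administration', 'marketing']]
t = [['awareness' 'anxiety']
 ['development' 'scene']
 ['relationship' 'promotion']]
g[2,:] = ['library', 'administration', 'meal', 'thought']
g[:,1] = ['storage', 'depression', 'administration', 'recording']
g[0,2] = 'highway'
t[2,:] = ['relationship', 'promotion']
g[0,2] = 'highway'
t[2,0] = 'relationship'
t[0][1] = 'anxiety'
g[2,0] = 'library'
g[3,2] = 'administration'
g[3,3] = 'marketing'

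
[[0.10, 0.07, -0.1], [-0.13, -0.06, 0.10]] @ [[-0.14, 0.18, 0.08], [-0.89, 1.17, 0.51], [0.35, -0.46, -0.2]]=[[-0.11, 0.15, 0.06], [0.11, -0.14, -0.06]]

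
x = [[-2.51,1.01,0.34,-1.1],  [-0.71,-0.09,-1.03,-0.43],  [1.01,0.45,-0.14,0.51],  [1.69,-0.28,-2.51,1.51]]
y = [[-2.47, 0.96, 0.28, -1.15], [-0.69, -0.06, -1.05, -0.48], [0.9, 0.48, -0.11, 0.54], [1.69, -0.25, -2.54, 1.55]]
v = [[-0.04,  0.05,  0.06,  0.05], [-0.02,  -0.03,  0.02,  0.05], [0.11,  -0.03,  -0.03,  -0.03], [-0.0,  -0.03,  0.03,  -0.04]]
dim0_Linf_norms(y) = [2.47, 0.96, 2.54, 1.55]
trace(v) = -0.14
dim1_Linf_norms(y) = [2.47, 1.05, 0.9, 2.54]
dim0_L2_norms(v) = [0.12, 0.07, 0.08, 0.09]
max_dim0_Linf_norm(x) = 2.51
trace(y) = -1.09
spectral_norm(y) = 4.24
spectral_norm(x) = 4.26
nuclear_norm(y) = 7.52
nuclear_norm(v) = 0.32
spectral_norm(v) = 0.15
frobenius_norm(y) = 4.83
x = v + y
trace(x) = -1.23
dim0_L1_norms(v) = [0.17, 0.14, 0.14, 0.17]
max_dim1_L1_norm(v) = 0.2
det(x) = -2.23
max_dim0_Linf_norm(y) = 2.54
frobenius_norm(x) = 4.84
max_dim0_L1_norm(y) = 5.75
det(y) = -2.17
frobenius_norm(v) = 0.18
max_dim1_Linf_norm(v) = 0.11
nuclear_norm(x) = 7.52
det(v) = -0.00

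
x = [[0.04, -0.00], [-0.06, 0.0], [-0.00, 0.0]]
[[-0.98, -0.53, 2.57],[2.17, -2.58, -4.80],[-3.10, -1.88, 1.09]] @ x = [[-0.01, 0.0], [0.24, 0.00], [-0.01, 0.0]]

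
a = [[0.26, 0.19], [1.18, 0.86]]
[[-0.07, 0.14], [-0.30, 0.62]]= a @ [[-0.6, 0.23], [0.47, 0.41]]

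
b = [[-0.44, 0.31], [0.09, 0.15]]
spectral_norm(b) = 0.54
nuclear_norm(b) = 0.71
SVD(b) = [[-1.0, -0.03], [-0.03, 1.00]] @ diag([0.5384084149759477, 0.17440292051192177]) @ [[0.81, -0.58], [0.58, 0.81]]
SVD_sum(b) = [[-0.44, 0.31], [-0.01, 0.01]] + [[-0.00, -0.0], [0.10, 0.14]]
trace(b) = -0.29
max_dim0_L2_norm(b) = 0.45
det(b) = -0.09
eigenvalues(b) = [-0.48, 0.19]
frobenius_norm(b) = 0.57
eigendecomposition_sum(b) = [[-0.45, 0.22],[0.06, -0.03]] + [[0.01, 0.09],  [0.03, 0.18]]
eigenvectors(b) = [[-0.99, -0.44],[0.14, -0.90]]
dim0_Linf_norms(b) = [0.44, 0.31]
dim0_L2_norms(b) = [0.45, 0.34]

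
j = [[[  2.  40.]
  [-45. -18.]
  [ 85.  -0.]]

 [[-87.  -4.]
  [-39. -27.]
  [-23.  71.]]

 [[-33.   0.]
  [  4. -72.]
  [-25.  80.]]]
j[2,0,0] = -33.0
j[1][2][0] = -23.0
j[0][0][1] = 40.0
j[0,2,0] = 85.0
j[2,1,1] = -72.0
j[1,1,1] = -27.0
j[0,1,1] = -18.0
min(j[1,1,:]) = -39.0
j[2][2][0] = -25.0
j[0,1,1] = -18.0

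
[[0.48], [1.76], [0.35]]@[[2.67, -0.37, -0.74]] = [[1.28, -0.18, -0.36], [4.70, -0.65, -1.3], [0.93, -0.13, -0.26]]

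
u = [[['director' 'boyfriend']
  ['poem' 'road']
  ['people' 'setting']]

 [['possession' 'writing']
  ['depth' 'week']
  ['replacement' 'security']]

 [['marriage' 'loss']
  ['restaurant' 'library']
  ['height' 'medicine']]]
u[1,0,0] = 'possession'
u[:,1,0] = ['poem', 'depth', 'restaurant']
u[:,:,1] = [['boyfriend', 'road', 'setting'], ['writing', 'week', 'security'], ['loss', 'library', 'medicine']]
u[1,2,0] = 'replacement'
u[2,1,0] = 'restaurant'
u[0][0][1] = 'boyfriend'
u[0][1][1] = 'road'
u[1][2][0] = 'replacement'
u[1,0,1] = 'writing'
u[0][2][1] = 'setting'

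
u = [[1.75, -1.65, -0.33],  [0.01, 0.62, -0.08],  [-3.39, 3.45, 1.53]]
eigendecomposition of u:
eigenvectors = [[0.32, 0.55, 0.07],[0.04, 0.28, 0.23],[-0.95, 0.79, -0.97]]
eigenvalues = [2.52, 0.42, 0.96]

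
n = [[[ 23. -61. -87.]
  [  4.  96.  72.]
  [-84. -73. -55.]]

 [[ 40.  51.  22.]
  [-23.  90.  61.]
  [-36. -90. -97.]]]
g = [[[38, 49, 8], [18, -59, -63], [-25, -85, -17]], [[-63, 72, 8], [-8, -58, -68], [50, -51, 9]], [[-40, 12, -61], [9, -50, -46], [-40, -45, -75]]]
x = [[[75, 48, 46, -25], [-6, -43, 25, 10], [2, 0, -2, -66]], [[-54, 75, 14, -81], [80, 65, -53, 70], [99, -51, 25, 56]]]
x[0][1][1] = -43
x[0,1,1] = -43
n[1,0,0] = 40.0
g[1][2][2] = 9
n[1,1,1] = 90.0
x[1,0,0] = -54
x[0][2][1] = 0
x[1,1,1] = 65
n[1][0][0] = 40.0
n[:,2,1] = [-73.0, -90.0]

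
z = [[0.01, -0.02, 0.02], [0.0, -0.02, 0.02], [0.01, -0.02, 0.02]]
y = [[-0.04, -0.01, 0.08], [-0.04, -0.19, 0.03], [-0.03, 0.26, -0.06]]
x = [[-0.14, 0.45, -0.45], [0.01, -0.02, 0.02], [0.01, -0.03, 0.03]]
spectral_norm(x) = 0.65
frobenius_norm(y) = 0.34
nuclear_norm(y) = 0.47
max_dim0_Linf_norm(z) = 0.02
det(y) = -0.00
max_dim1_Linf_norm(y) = 0.26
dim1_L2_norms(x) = [0.65, 0.03, 0.04]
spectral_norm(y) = 0.33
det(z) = 0.00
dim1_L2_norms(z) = [0.03, 0.03, 0.03]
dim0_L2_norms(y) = [0.06, 0.32, 0.1]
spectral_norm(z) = 0.05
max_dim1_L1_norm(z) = 0.05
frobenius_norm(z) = 0.05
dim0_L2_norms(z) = [0.01, 0.03, 0.03]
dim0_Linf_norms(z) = [0.01, 0.02, 0.02]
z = y @ x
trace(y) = -0.29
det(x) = 0.00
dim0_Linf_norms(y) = [0.04, 0.26, 0.08]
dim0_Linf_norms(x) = [0.14, 0.45, 0.45]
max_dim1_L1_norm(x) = 1.04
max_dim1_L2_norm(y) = 0.27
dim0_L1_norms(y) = [0.11, 0.46, 0.17]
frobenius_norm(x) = 0.65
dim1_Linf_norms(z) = [0.02, 0.02, 0.02]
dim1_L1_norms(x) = [1.04, 0.05, 0.07]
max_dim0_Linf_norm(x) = 0.45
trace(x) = -0.13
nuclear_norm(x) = 0.66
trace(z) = 0.01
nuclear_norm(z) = 0.06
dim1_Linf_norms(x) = [0.45, 0.02, 0.03]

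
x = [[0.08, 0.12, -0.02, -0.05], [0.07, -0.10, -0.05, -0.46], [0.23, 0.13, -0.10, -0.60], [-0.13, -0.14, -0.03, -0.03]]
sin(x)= [[0.08,0.12,-0.02,-0.05], [0.07,-0.10,-0.05,-0.45], [0.23,0.13,-0.1,-0.59], [-0.13,-0.14,-0.03,-0.03]]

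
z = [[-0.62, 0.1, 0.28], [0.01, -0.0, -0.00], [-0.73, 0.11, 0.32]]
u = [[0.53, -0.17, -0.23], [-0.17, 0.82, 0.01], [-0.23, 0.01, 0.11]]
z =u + [[-1.15, 0.27, 0.51], [0.18, -0.82, -0.01], [-0.5, 0.10, 0.21]]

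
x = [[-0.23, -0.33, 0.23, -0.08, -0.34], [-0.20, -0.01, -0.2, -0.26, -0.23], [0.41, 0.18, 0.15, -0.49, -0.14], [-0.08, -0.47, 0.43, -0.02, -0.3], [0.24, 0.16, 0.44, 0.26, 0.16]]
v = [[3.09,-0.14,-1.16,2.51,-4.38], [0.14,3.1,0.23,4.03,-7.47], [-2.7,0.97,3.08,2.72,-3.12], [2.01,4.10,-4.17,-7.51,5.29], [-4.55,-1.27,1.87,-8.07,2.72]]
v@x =[[-2.41, -3.11, -0.28, -0.83, -2.31], [-2.67, -3.13, -2.11, -2.95, -3.20], [0.72, -0.34, -0.56, -2.41, -1.05], [-1.12, 2.92, -1.88, 2.34, 2.06], [3.37, 6.08, -2.79, 0.65, 4.43]]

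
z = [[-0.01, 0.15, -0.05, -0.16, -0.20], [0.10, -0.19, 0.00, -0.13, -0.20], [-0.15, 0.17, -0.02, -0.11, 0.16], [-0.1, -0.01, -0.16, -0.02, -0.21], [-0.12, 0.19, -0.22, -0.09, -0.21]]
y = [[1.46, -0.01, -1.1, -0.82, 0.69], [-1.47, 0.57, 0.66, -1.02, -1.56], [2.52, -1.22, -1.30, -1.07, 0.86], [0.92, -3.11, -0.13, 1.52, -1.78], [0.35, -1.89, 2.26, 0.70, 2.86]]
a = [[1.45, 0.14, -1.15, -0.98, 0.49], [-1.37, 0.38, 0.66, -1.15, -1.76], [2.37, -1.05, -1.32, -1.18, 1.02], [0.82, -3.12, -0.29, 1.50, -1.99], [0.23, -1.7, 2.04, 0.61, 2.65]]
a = z + y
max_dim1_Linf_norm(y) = 3.11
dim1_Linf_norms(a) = [1.45, 1.76, 2.37, 3.12, 2.65]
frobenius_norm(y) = 7.47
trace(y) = 5.11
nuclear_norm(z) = 1.31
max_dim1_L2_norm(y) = 4.18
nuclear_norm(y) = 14.05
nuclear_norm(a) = 14.03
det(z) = 0.00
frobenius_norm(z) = 0.72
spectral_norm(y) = 4.89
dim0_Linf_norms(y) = [2.52, 3.11, 2.26, 1.52, 2.86]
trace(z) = -0.45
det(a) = 8.94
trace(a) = 4.66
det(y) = -0.32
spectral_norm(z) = 0.53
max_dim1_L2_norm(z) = 0.39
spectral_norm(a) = 4.50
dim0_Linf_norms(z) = [0.15, 0.19, 0.22, 0.16, 0.21]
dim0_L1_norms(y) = [6.72, 6.8, 5.45, 5.13, 7.75]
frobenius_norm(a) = 7.32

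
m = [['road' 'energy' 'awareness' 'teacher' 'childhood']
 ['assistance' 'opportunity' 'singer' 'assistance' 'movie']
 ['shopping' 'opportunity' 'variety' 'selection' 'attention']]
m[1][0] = 'assistance'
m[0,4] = 'childhood'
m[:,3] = ['teacher', 'assistance', 'selection']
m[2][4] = 'attention'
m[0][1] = 'energy'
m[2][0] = 'shopping'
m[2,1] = 'opportunity'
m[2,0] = 'shopping'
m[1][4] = 'movie'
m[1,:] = ['assistance', 'opportunity', 'singer', 'assistance', 'movie']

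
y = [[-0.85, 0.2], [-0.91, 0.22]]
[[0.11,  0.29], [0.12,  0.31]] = y@[[-0.15, -0.4], [-0.09, -0.23]]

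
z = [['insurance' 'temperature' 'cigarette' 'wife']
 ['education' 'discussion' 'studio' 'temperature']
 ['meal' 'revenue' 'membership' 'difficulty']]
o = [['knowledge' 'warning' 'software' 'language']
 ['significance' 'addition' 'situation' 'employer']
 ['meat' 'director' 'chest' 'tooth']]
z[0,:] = ['insurance', 'temperature', 'cigarette', 'wife']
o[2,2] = 'chest'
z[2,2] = 'membership'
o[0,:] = ['knowledge', 'warning', 'software', 'language']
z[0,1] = 'temperature'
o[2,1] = 'director'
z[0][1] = 'temperature'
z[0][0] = 'insurance'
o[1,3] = 'employer'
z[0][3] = 'wife'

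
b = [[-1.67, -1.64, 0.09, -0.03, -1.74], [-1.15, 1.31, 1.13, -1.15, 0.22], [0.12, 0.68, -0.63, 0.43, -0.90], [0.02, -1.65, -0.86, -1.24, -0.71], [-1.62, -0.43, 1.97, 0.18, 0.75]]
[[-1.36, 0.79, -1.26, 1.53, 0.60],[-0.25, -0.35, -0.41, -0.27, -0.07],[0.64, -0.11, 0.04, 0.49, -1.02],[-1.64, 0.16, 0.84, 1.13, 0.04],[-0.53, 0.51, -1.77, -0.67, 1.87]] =b @ [[0.43, 0.13, 0.58, -0.40, -0.26], [0.53, -0.30, 0.06, -0.14, -0.57], [0.20, 0.39, -0.4, -0.54, 0.42], [0.56, 0.16, -0.53, -0.13, 0.17], [-0.13, -0.28, 0.10, -0.39, 0.46]]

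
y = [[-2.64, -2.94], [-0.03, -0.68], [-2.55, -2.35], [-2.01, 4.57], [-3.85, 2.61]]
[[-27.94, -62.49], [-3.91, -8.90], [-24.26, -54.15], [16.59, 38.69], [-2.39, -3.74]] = y@[[4.39, 9.56], [5.56, 12.67]]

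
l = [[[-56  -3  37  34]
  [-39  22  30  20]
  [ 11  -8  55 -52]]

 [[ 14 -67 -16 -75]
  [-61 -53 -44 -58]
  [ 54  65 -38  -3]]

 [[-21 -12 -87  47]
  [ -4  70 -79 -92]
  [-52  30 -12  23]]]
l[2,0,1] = -12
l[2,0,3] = 47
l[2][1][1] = 70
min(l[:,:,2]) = -87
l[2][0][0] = -21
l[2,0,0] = -21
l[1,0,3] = -75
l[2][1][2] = -79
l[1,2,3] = -3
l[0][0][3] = 34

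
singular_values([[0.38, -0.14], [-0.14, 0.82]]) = [0.86, 0.34]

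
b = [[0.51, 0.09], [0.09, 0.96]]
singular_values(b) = [0.98, 0.49]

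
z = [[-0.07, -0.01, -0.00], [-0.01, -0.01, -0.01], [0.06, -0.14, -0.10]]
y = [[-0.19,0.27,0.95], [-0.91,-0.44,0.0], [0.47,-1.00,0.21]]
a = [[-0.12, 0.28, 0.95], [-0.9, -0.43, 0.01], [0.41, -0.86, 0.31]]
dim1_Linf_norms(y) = [0.95, 0.91, 1.0]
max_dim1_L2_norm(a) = 1.0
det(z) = 0.00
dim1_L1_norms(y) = [1.41, 1.35, 1.68]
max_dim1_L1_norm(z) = 0.3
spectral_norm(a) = 1.00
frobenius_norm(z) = 0.20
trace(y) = -0.42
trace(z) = -0.18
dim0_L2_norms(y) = [1.04, 1.13, 0.97]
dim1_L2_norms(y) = [1.01, 1.01, 1.12]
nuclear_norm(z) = 0.26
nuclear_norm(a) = 3.00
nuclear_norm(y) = 3.14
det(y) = 1.13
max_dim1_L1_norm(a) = 1.58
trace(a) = -0.24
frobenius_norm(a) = 1.73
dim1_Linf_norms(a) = [0.95, 0.9, 0.86]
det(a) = 1.00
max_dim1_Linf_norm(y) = 1.0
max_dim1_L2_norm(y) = 1.12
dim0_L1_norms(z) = [0.14, 0.16, 0.11]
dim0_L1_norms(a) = [1.43, 1.57, 1.27]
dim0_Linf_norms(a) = [0.9, 0.86, 0.95]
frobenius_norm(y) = 1.82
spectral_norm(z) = 0.18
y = a + z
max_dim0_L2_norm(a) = 1.0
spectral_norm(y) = 1.16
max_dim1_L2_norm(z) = 0.18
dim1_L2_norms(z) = [0.07, 0.02, 0.18]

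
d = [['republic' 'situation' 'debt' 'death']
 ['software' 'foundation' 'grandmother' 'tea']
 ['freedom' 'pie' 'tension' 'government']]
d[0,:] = ['republic', 'situation', 'debt', 'death']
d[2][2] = 'tension'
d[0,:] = ['republic', 'situation', 'debt', 'death']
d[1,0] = 'software'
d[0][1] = 'situation'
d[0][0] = 'republic'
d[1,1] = 'foundation'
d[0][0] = 'republic'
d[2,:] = ['freedom', 'pie', 'tension', 'government']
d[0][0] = 'republic'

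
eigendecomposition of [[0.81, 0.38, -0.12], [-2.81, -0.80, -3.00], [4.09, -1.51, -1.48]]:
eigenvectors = [[0.04-0.26j, (0.04+0.26j), -0.05+0.00j],[0.81+0.00j, 0.81-0.00j, 0.73+0.00j],[-0.51-0.14j, (-0.51+0.14j), 0.68+0.00j]]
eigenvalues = [(0.96+1.41j), (0.96-1.41j), (-3.4+0j)]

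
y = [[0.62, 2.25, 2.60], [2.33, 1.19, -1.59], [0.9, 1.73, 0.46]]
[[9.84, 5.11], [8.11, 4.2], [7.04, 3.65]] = y@[[3.3, 1.71], [2.02, 1.05], [1.25, 0.65]]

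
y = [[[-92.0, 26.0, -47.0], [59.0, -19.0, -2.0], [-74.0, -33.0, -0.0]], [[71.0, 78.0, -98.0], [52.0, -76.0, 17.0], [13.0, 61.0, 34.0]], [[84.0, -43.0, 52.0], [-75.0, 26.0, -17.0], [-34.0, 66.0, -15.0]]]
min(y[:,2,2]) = -15.0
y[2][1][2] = -17.0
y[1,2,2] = 34.0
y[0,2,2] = -0.0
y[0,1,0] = 59.0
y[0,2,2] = -0.0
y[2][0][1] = -43.0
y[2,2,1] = 66.0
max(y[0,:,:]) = 59.0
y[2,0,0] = 84.0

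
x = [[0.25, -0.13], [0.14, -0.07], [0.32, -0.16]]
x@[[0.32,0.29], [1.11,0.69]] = [[-0.06, -0.02], [-0.03, -0.01], [-0.08, -0.02]]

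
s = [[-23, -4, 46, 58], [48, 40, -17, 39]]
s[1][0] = 48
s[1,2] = -17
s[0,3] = 58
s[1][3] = 39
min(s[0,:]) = -23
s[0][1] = -4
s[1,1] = 40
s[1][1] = 40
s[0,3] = 58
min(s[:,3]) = 39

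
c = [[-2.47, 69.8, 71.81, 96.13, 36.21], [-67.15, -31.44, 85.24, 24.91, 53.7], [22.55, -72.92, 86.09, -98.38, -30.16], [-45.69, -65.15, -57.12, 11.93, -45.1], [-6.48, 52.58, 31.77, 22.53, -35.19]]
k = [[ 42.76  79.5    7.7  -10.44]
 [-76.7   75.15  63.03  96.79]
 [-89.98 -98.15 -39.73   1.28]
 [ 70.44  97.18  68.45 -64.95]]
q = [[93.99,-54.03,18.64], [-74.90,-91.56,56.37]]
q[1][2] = 56.37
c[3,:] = [-45.69, -65.15, -57.12, 11.93, -45.1]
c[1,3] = 24.91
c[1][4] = 53.7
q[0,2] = 18.64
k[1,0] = -76.7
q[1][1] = -91.56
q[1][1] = -91.56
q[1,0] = -74.9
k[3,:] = [70.44, 97.18, 68.45, -64.95]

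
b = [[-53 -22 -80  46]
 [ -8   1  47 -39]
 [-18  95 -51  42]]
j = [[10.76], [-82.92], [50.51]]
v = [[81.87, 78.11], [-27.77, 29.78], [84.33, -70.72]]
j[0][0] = 10.76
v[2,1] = -70.72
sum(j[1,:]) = -82.92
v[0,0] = 81.87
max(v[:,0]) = 84.33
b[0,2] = -80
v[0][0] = 81.87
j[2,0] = 50.51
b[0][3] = 46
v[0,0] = 81.87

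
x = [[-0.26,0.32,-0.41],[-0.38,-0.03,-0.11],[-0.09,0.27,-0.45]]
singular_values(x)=[0.81, 0.35, 0.07]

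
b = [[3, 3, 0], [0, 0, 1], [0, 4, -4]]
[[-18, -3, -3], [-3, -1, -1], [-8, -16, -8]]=b @ [[-1, 4, 2], [-5, -5, -3], [-3, -1, -1]]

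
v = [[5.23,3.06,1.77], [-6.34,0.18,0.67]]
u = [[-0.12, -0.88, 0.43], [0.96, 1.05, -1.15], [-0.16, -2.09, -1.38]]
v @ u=[[2.03, -5.09, -3.71], [0.83, 4.37, -3.86]]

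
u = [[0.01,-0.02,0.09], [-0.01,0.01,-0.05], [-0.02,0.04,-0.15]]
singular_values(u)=[0.19, 0.0, 0.0]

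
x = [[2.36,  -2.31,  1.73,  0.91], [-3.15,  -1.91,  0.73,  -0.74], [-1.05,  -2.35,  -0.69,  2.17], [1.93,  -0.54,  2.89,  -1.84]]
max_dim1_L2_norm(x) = 3.97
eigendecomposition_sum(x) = [[(2.77-0j), -1.59-0.00j, (1.31+0j), 1.05+0.00j], [-1.46+0.00j, (0.84+0j), -0.69-0.00j, (-0.55+0j)], [0.65-0.00j, (-0.37-0j), (0.31+0j), (0.25+0j)], [(1.28-0j), (-0.74-0j), (0.61+0j), 0.49+0.00j]] + [[0.01+0.00j, 0.01+0.00j, (-0.02-0j), -0.01+0.00j], [-0.02-0.00j, -0.01+0.00j, 0.03+0.00j, 0.02+0.00j], [(-0.03-0j), -0.02+0.00j, 0.04+0.00j, (0.03+0j)], [-0.03-0.00j, -0.01+0.00j, 0.03+0.00j, 0.03+0.00j]] + [[-0.21+0.31j, -0.36+0.37j, 0.22+0.19j, -0.06-0.35j], [-0.83+1.01j, (-1.37+1.16j), (0.7+0.72j), (-0.11-1.23j)], [-0.83-0.58j, (-0.98-0.99j), (-0.52+0.58j), (0.95-0.16j)], [0.34+1.44j, (0.11+2.02j), 1.13-0.13j, -1.18-0.75j]] + [[-0.21-0.31j, -0.36-0.37j, (0.22-0.19j), (-0.06+0.35j)], [(-0.83-1.01j), (-1.37-1.16j), 0.70-0.72j, -0.11+1.23j], [(-0.83+0.58j), -0.98+0.99j, -0.52-0.58j, (0.95+0.16j)], [0.34-1.44j, 0.11-2.02j, (1.13+0.13j), -1.18+0.75j]]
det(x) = 3.80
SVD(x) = [[-0.52,-0.59,-0.33,-0.53], [0.36,-0.5,0.74,-0.26], [0.33,-0.63,-0.37,0.6], [-0.7,-0.12,0.45,0.54]] @ diag([5.143211029593863, 4.305127741051012, 3.4572815329375937, 0.04959677717072473]) @ [[-0.79, 0.02, -0.56, 0.25],[0.14, 0.89, -0.30, -0.3],[-0.54, -0.01, 0.44, -0.72],[-0.26, 0.45, 0.63, 0.58]]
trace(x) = -2.08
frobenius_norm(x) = 7.55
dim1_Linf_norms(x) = [2.36, 3.15, 2.35, 2.89]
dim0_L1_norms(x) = [8.49, 7.11, 6.04, 5.66]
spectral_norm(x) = 5.14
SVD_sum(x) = [[2.09, -0.05, 1.49, -0.66], [-1.46, 0.04, -1.04, 0.46], [-1.35, 0.03, -0.96, 0.42], [2.85, -0.07, 2.03, -0.90]] + [[-0.36,  -2.25,  0.76,  0.76], [-0.31,  -1.92,  0.65,  0.65], [-0.38,  -2.41,  0.81,  0.81], [-0.07,  -0.47,  0.16,  0.16]] + [[0.62, 0.01, -0.51, 0.82], [-1.38, -0.02, 1.13, -1.84], [0.69, 0.01, -0.56, 0.92], [-0.84, -0.01, 0.68, -1.12]] + [[0.01, -0.01, -0.02, -0.02], [0.00, -0.01, -0.01, -0.01], [-0.01, 0.01, 0.02, 0.02], [-0.01, 0.01, 0.02, 0.02]]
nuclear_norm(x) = 12.96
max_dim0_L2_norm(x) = 4.51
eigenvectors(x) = [[(-0.8+0j),  (0.26+0j),  (-0.11-0.12j),  (-0.11+0.12j)], [0.42+0.00j,  -0.44+0.00j,  (-0.35-0.46j),  -0.35+0.46j], [(-0.19+0j),  (-0.64+0j),  (0.34-0.3j),  (0.34+0.3j)], [-0.37+0.00j,  (-0.57+0j),  -0.66+0.00j,  (-0.66-0j)]]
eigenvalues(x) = [(4.4+0j), (0.07+0j), (-3.28+1.31j), (-3.28-1.31j)]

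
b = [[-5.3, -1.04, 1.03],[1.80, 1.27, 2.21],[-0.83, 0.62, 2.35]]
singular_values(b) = [5.84, 3.54, 0.0]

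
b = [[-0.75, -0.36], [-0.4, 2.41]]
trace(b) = 1.66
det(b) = -1.95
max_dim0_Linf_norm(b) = 2.41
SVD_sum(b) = [[0.03, -0.26], [-0.32, 2.42]] + [[-0.78, -0.1], [-0.08, -0.01]]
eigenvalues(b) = [-0.79, 2.45]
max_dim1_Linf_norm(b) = 2.41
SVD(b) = [[-0.11, 0.99],[0.99, 0.11]] @ diag([2.455294774149263, 0.7948129163742372]) @ [[-0.13, 0.99], [-0.99, -0.13]]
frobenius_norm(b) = 2.58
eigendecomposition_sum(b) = [[-0.78, -0.09], [-0.10, -0.01]] + [[0.03, -0.27],[-0.3, 2.42]]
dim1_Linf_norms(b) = [0.75, 2.41]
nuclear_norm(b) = 3.25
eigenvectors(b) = [[-0.99, 0.11], [-0.12, -0.99]]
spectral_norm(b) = 2.46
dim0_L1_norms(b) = [1.15, 2.77]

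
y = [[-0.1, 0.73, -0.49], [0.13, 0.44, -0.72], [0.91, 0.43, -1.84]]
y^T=[[-0.1, 0.13, 0.91],[0.73, 0.44, 0.43],[-0.49, -0.72, -1.84]]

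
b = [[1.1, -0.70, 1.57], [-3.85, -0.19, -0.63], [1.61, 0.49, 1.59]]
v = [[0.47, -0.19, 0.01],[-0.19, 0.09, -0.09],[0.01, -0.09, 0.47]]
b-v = [[0.63, -0.51, 1.56], [-3.66, -0.28, -0.54], [1.6, 0.58, 1.12]]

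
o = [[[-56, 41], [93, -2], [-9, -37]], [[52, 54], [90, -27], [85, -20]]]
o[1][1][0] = 90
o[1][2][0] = 85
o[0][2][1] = -37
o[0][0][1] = 41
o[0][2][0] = -9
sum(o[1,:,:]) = 234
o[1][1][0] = 90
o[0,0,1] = 41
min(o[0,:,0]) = -56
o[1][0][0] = 52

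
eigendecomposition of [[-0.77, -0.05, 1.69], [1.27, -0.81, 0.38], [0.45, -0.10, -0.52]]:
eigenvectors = [[0.57, -0.47, -0.22], [-0.76, -0.85, -0.97], [-0.31, -0.24, -0.06]]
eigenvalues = [-1.61, 0.01, -0.5]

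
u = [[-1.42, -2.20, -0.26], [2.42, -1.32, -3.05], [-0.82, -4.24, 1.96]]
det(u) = 29.92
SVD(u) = [[0.42,0.16,-0.89],[-0.18,0.98,0.09],[0.89,0.13,0.44]] @ diag([5.267058207378925, 4.078637652649119, 1.3927357030230831]) @ [[-0.34, -0.85, 0.42], [0.50, -0.53, -0.68], [0.80, -0.02, 0.60]]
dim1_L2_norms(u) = [2.63, 4.11, 4.74]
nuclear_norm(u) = 10.74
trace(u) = -0.78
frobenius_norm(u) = 6.81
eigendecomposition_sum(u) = [[-0.22+0.00j, (-0.31+0j), (0.5+0j)], [(0.69-0j), 1.00+0.00j, (-1.61+0j)], [(-1.37+0j), -1.98+0.00j, 3.19+0.00j]] + [[(-0.6+1.85j),-0.94-1.41j,(-0.38-1j)],[(0.86+1.01j),-1.16+0.05j,(-0.72-0.14j)],[0.28+1.43j,(-1.13-0.58j),-0.61-0.52j]] + [[(-0.6-1.85j), -0.94+1.41j, -0.38+1.00j], [0.86-1.01j, -1.16-0.05j, -0.72+0.14j], [0.28-1.43j, -1.13+0.58j, (-0.61+0.52j)]]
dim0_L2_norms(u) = [2.92, 4.96, 3.63]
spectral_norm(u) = 5.27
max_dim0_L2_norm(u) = 4.96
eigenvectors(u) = [[(-0.14+0j), (0.7+0j), 0.70-0.00j], [(0.45+0j), 0.25-0.41j, (0.25+0.41j)], [-0.88+0.00j, (0.46-0.25j), (0.46+0.25j)]]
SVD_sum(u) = [[-0.75,-1.88,0.93], [0.33,0.82,-0.4], [-1.57,-3.95,1.94]] + [[0.32,  -0.34,  -0.44], [2.0,  -2.13,  -2.72], [0.26,  -0.28,  -0.35]] + [[-0.99,0.03,-0.75], [0.1,-0.0,0.07], [0.49,-0.01,0.37]]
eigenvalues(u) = [(3.97+0j), (-2.37+1.38j), (-2.37-1.38j)]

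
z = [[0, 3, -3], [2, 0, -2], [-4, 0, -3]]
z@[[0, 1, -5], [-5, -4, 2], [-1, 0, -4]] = [[-12, -12, 18], [2, 2, -2], [3, -4, 32]]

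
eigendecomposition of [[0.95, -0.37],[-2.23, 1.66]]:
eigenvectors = [[-0.51, 0.27],[-0.86, -0.96]]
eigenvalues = [0.33, 2.28]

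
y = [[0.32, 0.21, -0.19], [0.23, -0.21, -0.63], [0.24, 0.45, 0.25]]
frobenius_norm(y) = 1.00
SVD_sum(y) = [[0.02, -0.06, -0.1], [0.11, -0.32, -0.6], [-0.06, 0.18, 0.34]] + [[0.30, 0.27, -0.09], [0.12, 0.11, -0.03], [0.30, 0.27, -0.09]] + [[0.00, -0.00, 0.00], [-0.00, 0.0, -0.00], [-0.0, 0.0, -0.0]]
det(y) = 0.00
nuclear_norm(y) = 1.40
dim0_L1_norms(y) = [0.79, 0.87, 1.07]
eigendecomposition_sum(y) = [[0j, (-0+0j), -0.00+0.00j], [(-0+0j), 0j, 0.00+0.00j], [0j, -0.00+0.00j, -0.00+0.00j]] + [[0.16-0.05j, 0.11+0.11j, (-0.09+0.23j)], [0.12+0.18j, (-0.11+0.17j), (-0.32-0.05j)], [0.12-0.22j, 0.23+0.01j, (0.13+0.34j)]] + [[(0.16+0.05j), (0.11-0.11j), -0.09-0.23j], [0.12-0.18j, -0.11-0.17j, (-0.32+0.05j)], [0.12+0.22j, 0.23-0.01j, (0.13-0.34j)]]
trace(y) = 0.36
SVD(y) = [[-0.15, 0.68, -0.72],[-0.86, 0.27, 0.43],[0.49, 0.69, 0.54]] @ diag([0.7947479737710733, 0.6061951259291217, 0.0017684701155276763]) @ [[-0.16, 0.46, 0.87], [0.73, 0.65, -0.21], [-0.66, 0.6, -0.44]]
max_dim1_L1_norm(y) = 1.07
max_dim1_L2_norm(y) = 0.7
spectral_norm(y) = 0.79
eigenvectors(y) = [[(-0.67+0j), (-0.33-0.31j), -0.33+0.31j], [0.60+0.00j, (0.28-0.52j), (0.28+0.52j)], [-0.45+0.00j, (-0.67+0j), (-0.67-0j)]]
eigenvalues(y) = [0j, (0.18+0.46j), (0.18-0.46j)]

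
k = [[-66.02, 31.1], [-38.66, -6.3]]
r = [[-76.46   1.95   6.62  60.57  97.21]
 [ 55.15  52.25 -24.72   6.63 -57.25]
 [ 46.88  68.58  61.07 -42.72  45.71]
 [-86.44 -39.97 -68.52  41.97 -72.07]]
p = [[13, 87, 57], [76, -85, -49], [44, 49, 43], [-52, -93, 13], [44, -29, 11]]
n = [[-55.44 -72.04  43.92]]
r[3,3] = 41.97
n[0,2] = 43.92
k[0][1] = 31.1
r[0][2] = 6.62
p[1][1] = -85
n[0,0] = -55.44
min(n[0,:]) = -72.04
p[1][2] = -49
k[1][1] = -6.3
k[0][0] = -66.02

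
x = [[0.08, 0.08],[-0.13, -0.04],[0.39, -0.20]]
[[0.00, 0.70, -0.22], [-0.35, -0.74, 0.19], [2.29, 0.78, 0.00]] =x @[[3.89, 4.28, -0.93],[-3.87, 4.47, -1.83]]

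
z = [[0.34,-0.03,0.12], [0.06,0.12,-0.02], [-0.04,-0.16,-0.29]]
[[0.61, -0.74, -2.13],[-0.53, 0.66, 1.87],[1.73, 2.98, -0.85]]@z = [[0.25, 0.23, 0.71], [-0.22, -0.2, -0.62], [0.8, 0.44, 0.39]]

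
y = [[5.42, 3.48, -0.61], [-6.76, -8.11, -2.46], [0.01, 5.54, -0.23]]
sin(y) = [[-6.62, -9.53, -2.85], [16.38, 21.77, 11.8], [-12.12, -23.55, -4.13]]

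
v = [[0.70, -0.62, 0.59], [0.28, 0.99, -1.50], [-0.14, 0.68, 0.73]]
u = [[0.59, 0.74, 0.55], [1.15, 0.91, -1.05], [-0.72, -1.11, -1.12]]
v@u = [[-0.72, -0.70, 0.38], [2.38, 2.77, 0.79], [0.17, -0.30, -1.61]]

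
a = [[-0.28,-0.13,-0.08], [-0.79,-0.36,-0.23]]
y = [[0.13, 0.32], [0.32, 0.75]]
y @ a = [[-0.29, -0.13, -0.08],  [-0.68, -0.31, -0.20]]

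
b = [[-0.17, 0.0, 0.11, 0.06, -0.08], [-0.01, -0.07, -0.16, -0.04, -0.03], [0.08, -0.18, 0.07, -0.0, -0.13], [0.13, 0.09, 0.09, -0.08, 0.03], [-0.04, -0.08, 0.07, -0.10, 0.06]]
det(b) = -0.000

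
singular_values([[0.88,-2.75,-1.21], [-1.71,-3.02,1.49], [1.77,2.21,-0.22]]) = [4.96, 2.63, 0.8]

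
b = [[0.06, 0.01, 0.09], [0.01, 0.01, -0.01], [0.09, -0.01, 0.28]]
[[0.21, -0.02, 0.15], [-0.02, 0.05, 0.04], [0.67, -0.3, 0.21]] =b@[[-0.31, 1.54, 1.59], [0.74, 2.45, 2.75], [2.51, -1.48, 0.32]]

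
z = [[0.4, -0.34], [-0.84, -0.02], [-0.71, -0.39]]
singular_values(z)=[1.18, 0.5]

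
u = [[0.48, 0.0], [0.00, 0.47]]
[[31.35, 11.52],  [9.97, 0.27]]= u @ [[65.32, 23.99], [21.21, 0.57]]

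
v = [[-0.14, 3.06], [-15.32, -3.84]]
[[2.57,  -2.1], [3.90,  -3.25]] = v@[[-0.46, 0.38], [0.82, -0.67]]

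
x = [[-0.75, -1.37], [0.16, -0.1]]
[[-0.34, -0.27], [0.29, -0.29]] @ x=[[0.21, 0.49],[-0.26, -0.37]]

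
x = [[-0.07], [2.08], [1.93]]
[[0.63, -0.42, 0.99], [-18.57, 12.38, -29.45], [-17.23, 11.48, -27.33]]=x @[[-8.93, 5.95, -14.16]]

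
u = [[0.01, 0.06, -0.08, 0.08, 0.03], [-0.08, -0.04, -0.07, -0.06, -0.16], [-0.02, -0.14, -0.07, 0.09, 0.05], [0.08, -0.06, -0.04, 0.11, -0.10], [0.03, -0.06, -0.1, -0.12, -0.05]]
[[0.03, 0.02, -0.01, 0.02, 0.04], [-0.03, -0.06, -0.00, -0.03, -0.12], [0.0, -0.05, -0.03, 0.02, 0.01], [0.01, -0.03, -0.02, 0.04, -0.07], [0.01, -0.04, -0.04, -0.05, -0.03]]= u@[[0.19, 0.1, -0.16, 0.02, 0.10], [0.10, 0.36, 0.13, 0.03, 0.16], [-0.16, 0.13, 0.27, 0.05, -0.08], [0.02, 0.03, 0.05, 0.34, -0.01], [0.1, 0.16, -0.08, -0.01, 0.69]]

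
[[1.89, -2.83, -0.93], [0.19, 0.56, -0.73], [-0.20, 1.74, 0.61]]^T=[[1.89,0.19,-0.20], [-2.83,0.56,1.74], [-0.93,-0.73,0.61]]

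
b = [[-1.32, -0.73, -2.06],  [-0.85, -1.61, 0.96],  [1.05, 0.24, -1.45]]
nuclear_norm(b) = 6.01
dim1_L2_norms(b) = [2.55, 2.06, 1.81]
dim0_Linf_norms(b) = [1.32, 1.61, 2.06]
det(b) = -5.68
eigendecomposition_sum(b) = [[(-0.7+0.57j),  -0.44-0.35j,  -1.07-1.05j], [0.28-0.62j,  (0.42+0.09j),  1.07+0.34j], [0.26+0.61j,  -0.34+0.24j,  -0.95+0.55j]] + [[(-0.7-0.57j), -0.44+0.35j, (-1.07+1.05j)], [(0.28+0.62j), 0.42-0.09j, (1.07-0.34j)], [(0.26-0.61j), (-0.34-0.24j), -0.95-0.55j]] + [[0.09-0.00j,(0.16-0j),(0.08+0j)], [-1.41+0.00j,-2.45+0.00j,-1.18-0.00j], [(0.52-0j),0.91-0.00j,(0.44+0j)]]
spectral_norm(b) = 2.70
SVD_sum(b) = [[-0.13, 0.11, -2.09], [0.06, -0.05, 0.99], [-0.09, 0.08, -1.39]] + [[-1.06,-0.98,0.01], [-1.27,-1.18,0.02], [0.69,0.64,-0.01]] + [[-0.13, 0.14, 0.02],  [0.35, -0.38, -0.04],  [0.45, -0.48, -0.05]]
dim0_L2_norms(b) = [1.89, 1.78, 2.7]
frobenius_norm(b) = 3.74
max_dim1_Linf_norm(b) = 2.06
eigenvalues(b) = [(-1.23+1.2j), (-1.23-1.2j), (-1.91+0j)]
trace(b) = -4.38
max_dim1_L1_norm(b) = 4.11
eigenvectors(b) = [[-0.69+0.00j,-0.69-0.00j,(-0.06+0j)], [(0.46-0.24j),(0.46+0.24j),0.94+0.00j], [(-0.13+0.49j),(-0.13-0.49j),-0.35+0.00j]]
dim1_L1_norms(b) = [4.11, 3.42, 2.74]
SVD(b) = [[0.78, 0.59, -0.22], [-0.37, 0.71, 0.6], [0.51, -0.39, 0.77]] @ diag([2.7043075123002827, 2.442562659041918, 0.8592488205230974]) @ [[-0.06, 0.05, -1.00], [-0.73, -0.68, 0.01], [0.68, -0.73, -0.08]]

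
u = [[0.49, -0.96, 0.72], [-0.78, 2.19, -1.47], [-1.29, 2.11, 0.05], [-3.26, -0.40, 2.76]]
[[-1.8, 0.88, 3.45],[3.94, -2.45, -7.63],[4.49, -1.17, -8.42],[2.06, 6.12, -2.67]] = u @ [[-0.64,-1.47,0.90], [1.73,-1.46,-3.43], [0.24,0.27,-0.4]]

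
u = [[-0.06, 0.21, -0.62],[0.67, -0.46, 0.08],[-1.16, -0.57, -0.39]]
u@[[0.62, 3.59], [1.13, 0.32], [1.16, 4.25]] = [[-0.52, -2.78], [-0.01, 2.6], [-1.82, -6.0]]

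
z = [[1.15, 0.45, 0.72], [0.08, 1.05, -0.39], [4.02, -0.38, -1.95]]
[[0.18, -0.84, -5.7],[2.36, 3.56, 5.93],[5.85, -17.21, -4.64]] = z @ [[0.71, -3.22, -3.28], [1.51, 4.15, 3.98], [-1.83, 1.38, -5.16]]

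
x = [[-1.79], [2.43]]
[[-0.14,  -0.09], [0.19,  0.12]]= x @[[0.08, 0.05]]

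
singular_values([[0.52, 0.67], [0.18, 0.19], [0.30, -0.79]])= [1.07, 0.6]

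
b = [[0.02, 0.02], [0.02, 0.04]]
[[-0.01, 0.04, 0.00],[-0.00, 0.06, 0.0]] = b @ [[-0.55,0.67,0.02],  [0.2,1.11,0.07]]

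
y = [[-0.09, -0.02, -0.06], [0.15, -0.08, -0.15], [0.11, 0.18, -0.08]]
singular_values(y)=[0.26, 0.19, 0.1]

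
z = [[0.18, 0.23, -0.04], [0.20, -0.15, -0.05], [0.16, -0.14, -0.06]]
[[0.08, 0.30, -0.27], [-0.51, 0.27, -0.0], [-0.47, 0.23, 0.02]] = z @ [[-1.05, 1.32, -0.58],[1.45, 0.17, -0.73],[1.73, -0.68, -0.11]]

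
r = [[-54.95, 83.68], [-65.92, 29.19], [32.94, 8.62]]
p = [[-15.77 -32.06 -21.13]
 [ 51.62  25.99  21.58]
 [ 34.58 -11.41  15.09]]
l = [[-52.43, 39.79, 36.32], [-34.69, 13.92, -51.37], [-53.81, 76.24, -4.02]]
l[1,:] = [-34.69, 13.92, -51.37]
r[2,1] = 8.62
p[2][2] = 15.09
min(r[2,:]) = 8.62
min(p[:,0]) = -15.77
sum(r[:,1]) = 121.49000000000001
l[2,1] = 76.24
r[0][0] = -54.95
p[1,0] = 51.62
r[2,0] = 32.94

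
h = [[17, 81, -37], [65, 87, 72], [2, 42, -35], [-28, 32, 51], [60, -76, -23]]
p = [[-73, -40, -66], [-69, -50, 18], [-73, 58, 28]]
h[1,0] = 65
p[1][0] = -69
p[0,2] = -66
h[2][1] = 42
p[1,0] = -69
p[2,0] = -73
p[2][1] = 58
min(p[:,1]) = -50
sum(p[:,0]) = -215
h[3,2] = 51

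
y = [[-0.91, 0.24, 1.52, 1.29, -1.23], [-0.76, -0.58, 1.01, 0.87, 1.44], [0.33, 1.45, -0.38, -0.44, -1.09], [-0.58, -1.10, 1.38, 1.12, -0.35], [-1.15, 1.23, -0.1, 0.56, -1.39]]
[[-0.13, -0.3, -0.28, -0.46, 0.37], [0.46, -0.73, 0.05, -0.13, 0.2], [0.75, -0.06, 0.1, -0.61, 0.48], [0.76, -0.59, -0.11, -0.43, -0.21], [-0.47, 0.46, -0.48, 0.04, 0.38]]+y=[[-1.04, -0.06, 1.24, 0.83, -0.86],[-0.3, -1.31, 1.06, 0.74, 1.64],[1.08, 1.39, -0.28, -1.05, -0.61],[0.18, -1.69, 1.27, 0.69, -0.56],[-1.62, 1.69, -0.58, 0.60, -1.01]]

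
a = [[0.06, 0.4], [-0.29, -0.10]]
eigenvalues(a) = [(-0.02+0.33j), (-0.02-0.33j)]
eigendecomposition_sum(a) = [[0.03+0.17j, 0.20+0.01j], [-0.15-0.01j, (-0.05+0.16j)]] + [[(0.03-0.17j), (0.2-0.01j)], [-0.15+0.01j, -0.05-0.16j]]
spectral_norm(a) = 0.44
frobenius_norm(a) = 0.51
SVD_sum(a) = [[0.17, 0.35],[-0.10, -0.20]] + [[-0.11, 0.05],[-0.19, 0.10]]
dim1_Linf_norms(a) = [0.4, 0.29]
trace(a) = -0.04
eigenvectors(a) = [[(0.76+0j), 0.76-0.00j], [-0.15+0.63j, (-0.15-0.63j)]]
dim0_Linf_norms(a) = [0.29, 0.4]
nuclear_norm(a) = 0.69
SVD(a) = [[0.87, -0.49], [-0.49, -0.87]] @ diag([0.44266166310728744, 0.24849678471781145]) @ [[0.44, 0.9], [0.90, -0.44]]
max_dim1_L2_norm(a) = 0.4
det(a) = 0.11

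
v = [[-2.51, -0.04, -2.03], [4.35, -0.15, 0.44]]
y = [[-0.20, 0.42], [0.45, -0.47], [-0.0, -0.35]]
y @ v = [[2.33, -0.05, 0.59], [-3.17, 0.05, -1.12], [-1.52, 0.05, -0.15]]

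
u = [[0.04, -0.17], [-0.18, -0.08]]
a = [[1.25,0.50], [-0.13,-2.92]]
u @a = [[0.07,0.52], [-0.21,0.14]]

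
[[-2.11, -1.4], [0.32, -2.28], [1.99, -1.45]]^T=[[-2.11, 0.32, 1.99], [-1.4, -2.28, -1.45]]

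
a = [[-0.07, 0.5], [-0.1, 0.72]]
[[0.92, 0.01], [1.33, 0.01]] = a @ [[-0.42, -1.64],[1.79, -0.21]]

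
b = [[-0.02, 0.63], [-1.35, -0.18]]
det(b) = 0.85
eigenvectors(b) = [[(-0.05-0.56j),(-0.05+0.56j)], [0.83+0.00j,(0.83-0j)]]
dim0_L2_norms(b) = [1.35, 0.66]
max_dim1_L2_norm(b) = 1.36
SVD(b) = [[0.06,-1.00], [-1.0,-0.06]] @ diag([1.3638194660201755, 0.6262559094367444]) @ [[0.99, 0.16], [0.16, -0.99]]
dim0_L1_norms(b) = [1.37, 0.81]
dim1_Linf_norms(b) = [0.63, 1.35]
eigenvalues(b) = [(-0.1+0.92j), (-0.1-0.92j)]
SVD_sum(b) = [[0.08, 0.01], [-1.34, -0.22]] + [[-0.10, 0.62], [-0.01, 0.04]]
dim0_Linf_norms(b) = [1.35, 0.63]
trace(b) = -0.20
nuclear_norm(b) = 1.99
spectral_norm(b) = 1.36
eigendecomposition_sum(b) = [[(-0.01+0.46j), (0.32+0.03j)],[-0.68-0.07j, (-0.09+0.46j)]] + [[(-0.01-0.46j), 0.32-0.03j],[(-0.68+0.07j), -0.09-0.46j]]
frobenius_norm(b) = 1.50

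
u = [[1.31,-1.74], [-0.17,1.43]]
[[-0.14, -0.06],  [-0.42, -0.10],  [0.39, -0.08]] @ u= [[-0.17, 0.16], [-0.53, 0.59], [0.52, -0.79]]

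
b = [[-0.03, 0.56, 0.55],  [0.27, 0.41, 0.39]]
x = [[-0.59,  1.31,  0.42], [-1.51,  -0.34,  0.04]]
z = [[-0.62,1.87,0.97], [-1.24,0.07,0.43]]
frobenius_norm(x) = 2.15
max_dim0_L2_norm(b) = 0.69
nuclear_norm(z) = 3.42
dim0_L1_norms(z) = [1.86, 1.94, 1.4]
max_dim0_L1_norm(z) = 1.94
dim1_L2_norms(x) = [1.5, 1.55]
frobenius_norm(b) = 1.01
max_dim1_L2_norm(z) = 2.2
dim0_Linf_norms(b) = [0.27, 0.56, 0.55]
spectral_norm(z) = 2.30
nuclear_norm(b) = 1.21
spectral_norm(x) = 1.67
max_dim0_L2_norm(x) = 1.62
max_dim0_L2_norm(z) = 1.87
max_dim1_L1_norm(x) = 2.32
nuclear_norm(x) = 3.03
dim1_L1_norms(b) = [1.14, 1.07]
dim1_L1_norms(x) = [2.32, 1.89]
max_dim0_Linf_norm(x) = 1.51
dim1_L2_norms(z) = [2.2, 1.31]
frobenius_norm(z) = 2.56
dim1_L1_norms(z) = [3.46, 1.74]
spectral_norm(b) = 0.98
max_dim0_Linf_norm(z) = 1.87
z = x + b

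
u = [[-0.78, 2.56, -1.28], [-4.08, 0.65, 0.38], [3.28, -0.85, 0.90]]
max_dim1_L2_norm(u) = 4.15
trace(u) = 0.77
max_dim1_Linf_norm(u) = 4.08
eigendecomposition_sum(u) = [[-0.40+1.85j, (1.27-0.09j), -0.66-0.11j], [(-2.09-0.24j), 0.23+1.39j, (0.05-0.74j)], [(1.55-0.48j), (-0.6-0.91j), (0.2+0.54j)]] + [[-0.40-1.85j,  1.27+0.09j,  -0.66+0.11j], [-2.09+0.24j,  0.23-1.39j,  0.05+0.74j], [(1.55+0.48j),  -0.60+0.91j,  0.20-0.54j]] + [[(0.02-0j), (0.03+0j), 0.04-0.00j], [0.10-0.00j, 0.19+0.00j, (0.28-0j)], [0.18-0.00j, (0.34+0j), 0.51-0.00j]]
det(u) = 10.17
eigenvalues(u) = [(0.03+3.78j), (0.03-3.78j), (0.71+0j)]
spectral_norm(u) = 5.56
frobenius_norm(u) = 6.19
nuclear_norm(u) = 8.89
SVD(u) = [[-0.31, 0.92, 0.26], [-0.72, -0.4, 0.57], [0.62, -0.01, 0.78]] @ diag([5.556341175125745, 2.6361574763755997, 0.6945117028180976]) @ [[0.94, -0.32, 0.12],[0.34, 0.79, -0.51],[0.06, 0.52, 0.85]]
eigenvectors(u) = [[(0.06-0.58j),0.06+0.58j,(0.07+0j)], [0.64+0.00j,(0.64-0j),0.48+0.00j], [(-0.46+0.2j),(-0.46-0.2j),0.87+0.00j]]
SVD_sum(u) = [[-1.61,0.55,-0.21], [-3.75,1.28,-0.49], [3.25,-1.11,0.43]] + [[0.82, 1.92, -1.22], [-0.36, -0.84, 0.53], [-0.01, -0.02, 0.01]] + [[0.01, 0.09, 0.15], [0.03, 0.2, 0.34], [0.04, 0.28, 0.46]]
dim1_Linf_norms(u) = [2.56, 4.08, 3.28]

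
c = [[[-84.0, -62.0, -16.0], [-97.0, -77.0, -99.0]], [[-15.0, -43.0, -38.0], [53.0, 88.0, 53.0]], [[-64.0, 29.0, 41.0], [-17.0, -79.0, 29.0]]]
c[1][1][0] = 53.0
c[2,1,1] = -79.0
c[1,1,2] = 53.0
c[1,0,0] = -15.0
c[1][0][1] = -43.0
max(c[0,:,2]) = -16.0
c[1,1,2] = 53.0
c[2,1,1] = -79.0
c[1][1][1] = 88.0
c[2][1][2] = 29.0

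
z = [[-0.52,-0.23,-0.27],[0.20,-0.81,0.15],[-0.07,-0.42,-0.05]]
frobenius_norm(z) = 1.14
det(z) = -0.02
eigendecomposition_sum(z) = [[(-0.26+0.18j), -0.11-0.47j, (-0.14+0.13j)], [0.10+0.25j, -0.41+0.00j, (0.08+0.14j)], [-0.04+0.17j, (-0.22-0.15j), (-0.01+0.1j)]] + [[(-0.26-0.18j), (-0.11+0.47j), (-0.14-0.13j)], [(0.1-0.25j), -0.41-0.00j, (0.08-0.14j)], [(-0.04-0.17j), -0.22+0.15j, -0.01-0.10j]] + [[-0.00-0.00j,(-0.01+0j),(0.01-0j)], [0j,-0j,(-0+0j)], [0.01+0.00j,(0.01-0j),(-0.03+0j)]]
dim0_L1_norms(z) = [0.79, 1.46, 0.47]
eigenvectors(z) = [[(0.71+0j), (0.71-0j), (-0.5+0j)], [(0.14-0.58j), (0.14+0.58j), (0.04+0j)], [(0.29-0.26j), (0.29+0.26j), 0.87+0.00j]]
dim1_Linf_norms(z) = [0.52, 0.81, 0.42]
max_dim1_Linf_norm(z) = 0.81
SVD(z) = [[-0.2,0.94,-0.29],  [-0.88,-0.31,-0.37],  [-0.44,0.17,0.88]] @ diag([0.9424047682501663, 0.6401520190317244, 0.026050821656094278]) @ [[-0.04, 1.0, -0.06], [-0.87, -0.06, -0.48], [0.48, -0.03, -0.88]]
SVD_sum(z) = [[0.01, -0.19, 0.01], [0.03, -0.82, 0.05], [0.02, -0.41, 0.02]] + [[-0.52, -0.04, -0.29], [0.17, 0.01, 0.09], [-0.10, -0.01, -0.05]] + [[-0.00, 0.0, 0.01], [-0.00, 0.0, 0.01], [0.01, -0.00, -0.02]]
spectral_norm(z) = 0.94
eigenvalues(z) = [(-0.68+0.29j), (-0.68-0.29j), (-0.03+0j)]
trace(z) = -1.38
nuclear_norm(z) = 1.61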